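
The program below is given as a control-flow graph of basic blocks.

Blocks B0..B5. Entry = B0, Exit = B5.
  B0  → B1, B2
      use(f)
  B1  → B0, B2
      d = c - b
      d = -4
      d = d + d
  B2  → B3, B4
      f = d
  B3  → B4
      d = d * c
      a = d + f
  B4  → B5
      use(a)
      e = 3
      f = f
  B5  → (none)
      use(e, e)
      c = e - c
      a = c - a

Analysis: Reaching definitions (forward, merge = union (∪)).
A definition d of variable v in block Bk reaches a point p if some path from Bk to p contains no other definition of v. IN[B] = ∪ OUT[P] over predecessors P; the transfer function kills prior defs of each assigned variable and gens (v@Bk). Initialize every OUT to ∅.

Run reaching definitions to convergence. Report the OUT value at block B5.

Answer: {a@B5, c@B5, d@B1, d@B3, e@B4, f@B4}

Working:
Fixpoint table:
  B0:  IN={d@B1}  OUT={d@B1}
  B1:  IN={d@B1}  OUT={d@B1}
  B2:  IN={d@B1}  OUT={d@B1, f@B2}
  B3:  IN={d@B1, f@B2}  OUT={a@B3, d@B3, f@B2}
  B4:  IN={a@B3, d@B1, d@B3, f@B2}  OUT={a@B3, d@B1, d@B3, e@B4, f@B4}
  B5:  IN={a@B3, d@B1, d@B3, e@B4, f@B4}  OUT={a@B5, c@B5, d@B1, d@B3, e@B4, f@B4}

Merge at B5: IN[B5] = OUT[B4] = {a@B3, d@B1, d@B3, e@B4, f@B4}
Applying B5's transfer function to that IN value gives OUT[B5] (row B5 above).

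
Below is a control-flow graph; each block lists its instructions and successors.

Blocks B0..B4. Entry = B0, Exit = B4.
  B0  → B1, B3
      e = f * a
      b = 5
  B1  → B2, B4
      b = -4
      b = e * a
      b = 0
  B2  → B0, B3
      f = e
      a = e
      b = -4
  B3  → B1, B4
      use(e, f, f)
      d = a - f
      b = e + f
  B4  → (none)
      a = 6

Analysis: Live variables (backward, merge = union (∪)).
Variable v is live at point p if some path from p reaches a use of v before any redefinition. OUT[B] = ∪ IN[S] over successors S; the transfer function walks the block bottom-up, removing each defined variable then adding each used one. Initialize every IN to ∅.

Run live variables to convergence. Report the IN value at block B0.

Answer: {a, f}

Working:
Per-block solution:
  B0:  IN={a, f}  OUT={a, e, f}
  B1:  IN={a, e}  OUT={e}
  B2:  IN={e}  OUT={a, e, f}
  B3:  IN={a, e, f}  OUT={a, e}
  B4:  IN={}  OUT={}

Merge at B0: OUT[B0] = IN[B1] ⊔ IN[B3] = {a, e, f}
Applying B0's transfer function to that OUT value gives IN[B0] (row B0 above).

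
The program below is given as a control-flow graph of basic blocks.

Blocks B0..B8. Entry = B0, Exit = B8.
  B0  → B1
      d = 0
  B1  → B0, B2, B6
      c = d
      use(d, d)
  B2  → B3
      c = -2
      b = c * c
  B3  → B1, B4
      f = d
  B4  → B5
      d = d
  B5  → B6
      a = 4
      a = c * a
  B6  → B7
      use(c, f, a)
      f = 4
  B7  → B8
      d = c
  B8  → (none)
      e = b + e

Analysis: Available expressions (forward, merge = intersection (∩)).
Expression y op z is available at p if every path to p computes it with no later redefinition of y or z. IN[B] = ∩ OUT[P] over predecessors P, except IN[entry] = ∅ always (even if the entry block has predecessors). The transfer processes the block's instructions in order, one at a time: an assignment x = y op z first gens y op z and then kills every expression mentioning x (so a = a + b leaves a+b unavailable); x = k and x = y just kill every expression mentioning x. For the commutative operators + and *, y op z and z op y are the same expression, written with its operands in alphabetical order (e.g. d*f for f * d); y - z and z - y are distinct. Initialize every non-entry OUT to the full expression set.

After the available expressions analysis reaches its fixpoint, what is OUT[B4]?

Answer: {c*c}

Working:
Converged values:
  B0:  IN={}  OUT={}
  B1:  IN={}  OUT={}
  B2:  IN={}  OUT={c*c}
  B3:  IN={c*c}  OUT={c*c}
  B4:  IN={c*c}  OUT={c*c}
  B5:  IN={c*c}  OUT={c*c}
  B6:  IN={}  OUT={}
  B7:  IN={}  OUT={}
  B8:  IN={}  OUT={}

Merge at B4: IN[B4] = OUT[B3] = {c*c}
Applying B4's transfer function to that IN value gives OUT[B4] (row B4 above).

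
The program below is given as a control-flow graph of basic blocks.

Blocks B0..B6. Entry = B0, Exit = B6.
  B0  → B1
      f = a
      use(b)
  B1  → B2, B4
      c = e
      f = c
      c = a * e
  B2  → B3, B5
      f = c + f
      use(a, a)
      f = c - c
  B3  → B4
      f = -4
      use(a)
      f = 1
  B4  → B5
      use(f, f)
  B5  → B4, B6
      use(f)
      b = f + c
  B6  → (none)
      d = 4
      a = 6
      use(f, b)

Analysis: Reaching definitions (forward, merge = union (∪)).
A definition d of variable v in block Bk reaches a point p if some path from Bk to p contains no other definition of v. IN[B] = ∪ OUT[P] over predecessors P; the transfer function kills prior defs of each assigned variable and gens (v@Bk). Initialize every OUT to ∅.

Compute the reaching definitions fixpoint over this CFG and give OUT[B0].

Answer: {f@B0}

Derivation:
Per-block solution:
  B0: | IN={} | OUT={f@B0}
  B1: | IN={f@B0} | OUT={c@B1, f@B1}
  B2: | IN={c@B1, f@B1} | OUT={c@B1, f@B2}
  B3: | IN={c@B1, f@B2} | OUT={c@B1, f@B3}
  B4: | IN={b@B5, c@B1, f@B1, f@B2, f@B3} | OUT={b@B5, c@B1, f@B1, f@B2, f@B3}
  B5: | IN={b@B5, c@B1, f@B1, f@B2, f@B3} | OUT={b@B5, c@B1, f@B1, f@B2, f@B3}
  B6: | IN={b@B5, c@B1, f@B1, f@B2, f@B3} | OUT={a@B6, b@B5, c@B1, d@B6, f@B1, f@B2, f@B3}

B0 is the boundary node: IN[B0] = {}
Applying B0's transfer function to that IN value gives OUT[B0] (row B0 above).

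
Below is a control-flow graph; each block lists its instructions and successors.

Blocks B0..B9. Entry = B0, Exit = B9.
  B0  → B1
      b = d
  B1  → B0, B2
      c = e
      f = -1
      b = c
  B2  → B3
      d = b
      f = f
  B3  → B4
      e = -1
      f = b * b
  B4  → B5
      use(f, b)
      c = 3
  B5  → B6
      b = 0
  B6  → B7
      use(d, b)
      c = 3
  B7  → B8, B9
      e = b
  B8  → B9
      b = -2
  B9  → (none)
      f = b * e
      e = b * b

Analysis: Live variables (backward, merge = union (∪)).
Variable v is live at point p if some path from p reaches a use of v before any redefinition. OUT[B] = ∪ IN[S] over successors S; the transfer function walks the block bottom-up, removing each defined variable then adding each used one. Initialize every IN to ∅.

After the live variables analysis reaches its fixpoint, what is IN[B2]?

Converged values:
  B0:  IN={d, e}  OUT={d, e}
  B1:  IN={d, e}  OUT={b, d, e, f}
  B2:  IN={b, f}  OUT={b, d}
  B3:  IN={b, d}  OUT={b, d, f}
  B4:  IN={b, d, f}  OUT={d}
  B5:  IN={d}  OUT={b, d}
  B6:  IN={b, d}  OUT={b}
  B7:  IN={b}  OUT={b, e}
  B8:  IN={e}  OUT={b, e}
  B9:  IN={b, e}  OUT={}

Merge at B2: OUT[B2] = IN[B3] = {b, d}
Applying B2's transfer function to that OUT value gives IN[B2] (row B2 above).

Answer: {b, f}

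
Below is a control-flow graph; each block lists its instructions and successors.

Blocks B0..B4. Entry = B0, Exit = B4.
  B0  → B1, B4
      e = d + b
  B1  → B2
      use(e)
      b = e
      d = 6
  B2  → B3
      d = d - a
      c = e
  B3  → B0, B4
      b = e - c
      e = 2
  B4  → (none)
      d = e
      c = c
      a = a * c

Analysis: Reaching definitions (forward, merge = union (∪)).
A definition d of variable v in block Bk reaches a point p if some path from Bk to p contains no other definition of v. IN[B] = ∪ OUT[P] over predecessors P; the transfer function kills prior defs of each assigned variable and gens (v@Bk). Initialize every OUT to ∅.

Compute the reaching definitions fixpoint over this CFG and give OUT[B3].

Per-block solution:
  B0:   IN={b@B3, c@B2, d@B2, e@B3}   OUT={b@B3, c@B2, d@B2, e@B0}
  B1:   IN={b@B3, c@B2, d@B2, e@B0}   OUT={b@B1, c@B2, d@B1, e@B0}
  B2:   IN={b@B1, c@B2, d@B1, e@B0}   OUT={b@B1, c@B2, d@B2, e@B0}
  B3:   IN={b@B1, c@B2, d@B2, e@B0}   OUT={b@B3, c@B2, d@B2, e@B3}
  B4:   IN={b@B3, c@B2, d@B2, e@B0, e@B3}   OUT={a@B4, b@B3, c@B4, d@B4, e@B0, e@B3}

Merge at B3: IN[B3] = OUT[B2] = {b@B1, c@B2, d@B2, e@B0}
Applying B3's transfer function to that IN value gives OUT[B3] (row B3 above).

Answer: {b@B3, c@B2, d@B2, e@B3}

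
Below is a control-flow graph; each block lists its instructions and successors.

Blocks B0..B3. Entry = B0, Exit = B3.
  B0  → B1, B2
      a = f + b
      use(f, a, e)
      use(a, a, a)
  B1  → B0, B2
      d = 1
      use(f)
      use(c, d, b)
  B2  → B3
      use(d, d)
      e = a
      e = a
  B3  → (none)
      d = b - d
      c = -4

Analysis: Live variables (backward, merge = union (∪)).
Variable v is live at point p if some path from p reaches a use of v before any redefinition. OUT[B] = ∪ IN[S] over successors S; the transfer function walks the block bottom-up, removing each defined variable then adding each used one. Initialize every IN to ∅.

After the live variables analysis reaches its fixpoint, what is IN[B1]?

Answer: {a, b, c, e, f}

Trace:
Fixpoint table:
  B0: | IN={b, c, d, e, f} | OUT={a, b, c, d, e, f}
  B1: | IN={a, b, c, e, f} | OUT={a, b, c, d, e, f}
  B2: | IN={a, b, d} | OUT={b, d}
  B3: | IN={b, d} | OUT={}

Merge at B1: OUT[B1] = IN[B0] ⊔ IN[B2] = {a, b, c, d, e, f}
Applying B1's transfer function to that OUT value gives IN[B1] (row B1 above).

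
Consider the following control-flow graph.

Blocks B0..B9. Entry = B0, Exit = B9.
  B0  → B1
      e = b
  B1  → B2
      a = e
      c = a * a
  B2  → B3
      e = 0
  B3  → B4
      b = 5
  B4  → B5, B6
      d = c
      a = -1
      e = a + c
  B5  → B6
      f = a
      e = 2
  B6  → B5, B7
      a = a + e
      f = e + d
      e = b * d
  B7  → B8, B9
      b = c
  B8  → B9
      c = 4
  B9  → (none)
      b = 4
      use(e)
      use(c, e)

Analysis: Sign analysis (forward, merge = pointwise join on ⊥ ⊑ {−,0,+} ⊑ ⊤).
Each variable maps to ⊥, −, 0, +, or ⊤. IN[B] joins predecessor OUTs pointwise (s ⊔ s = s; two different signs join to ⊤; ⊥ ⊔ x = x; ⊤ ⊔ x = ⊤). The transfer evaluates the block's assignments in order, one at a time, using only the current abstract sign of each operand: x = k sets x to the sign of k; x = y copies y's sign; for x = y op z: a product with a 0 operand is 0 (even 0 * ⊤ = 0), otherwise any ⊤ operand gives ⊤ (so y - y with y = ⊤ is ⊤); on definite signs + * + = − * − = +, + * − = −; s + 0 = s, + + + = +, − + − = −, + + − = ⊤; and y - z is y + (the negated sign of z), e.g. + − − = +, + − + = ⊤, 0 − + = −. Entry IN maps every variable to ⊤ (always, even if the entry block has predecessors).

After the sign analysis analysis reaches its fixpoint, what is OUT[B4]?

Fixpoint table:
  B0:   IN=(all ⊤)   OUT=(all ⊤)
  B1:   IN=(all ⊤)   OUT=(all ⊤)
  B2:   IN=(all ⊤)   OUT={e:0; rest ⊤}
  B3:   IN={e:0; rest ⊤}   OUT={b:+, e:0; rest ⊤}
  B4:   IN={b:+, e:0; rest ⊤}   OUT={a:-, b:+; rest ⊤}
  B5:   IN={b:+; rest ⊤}   OUT={b:+, e:+; rest ⊤}
  B6:   IN={b:+; rest ⊤}   OUT={b:+; rest ⊤}
  B7:   IN={b:+; rest ⊤}   OUT=(all ⊤)
  B8:   IN=(all ⊤)   OUT={c:+; rest ⊤}
  B9:   IN=(all ⊤)   OUT={b:+; rest ⊤}

Merge at B4: IN[B4] = OUT[B3] = {a: ⊤, b: +, c: ⊤, d: ⊤, e: 0, f: ⊤}
Applying B4's transfer function to that IN value gives OUT[B4] (row B4 above).

Answer: {a: -, b: +, c: ⊤, d: ⊤, e: ⊤, f: ⊤}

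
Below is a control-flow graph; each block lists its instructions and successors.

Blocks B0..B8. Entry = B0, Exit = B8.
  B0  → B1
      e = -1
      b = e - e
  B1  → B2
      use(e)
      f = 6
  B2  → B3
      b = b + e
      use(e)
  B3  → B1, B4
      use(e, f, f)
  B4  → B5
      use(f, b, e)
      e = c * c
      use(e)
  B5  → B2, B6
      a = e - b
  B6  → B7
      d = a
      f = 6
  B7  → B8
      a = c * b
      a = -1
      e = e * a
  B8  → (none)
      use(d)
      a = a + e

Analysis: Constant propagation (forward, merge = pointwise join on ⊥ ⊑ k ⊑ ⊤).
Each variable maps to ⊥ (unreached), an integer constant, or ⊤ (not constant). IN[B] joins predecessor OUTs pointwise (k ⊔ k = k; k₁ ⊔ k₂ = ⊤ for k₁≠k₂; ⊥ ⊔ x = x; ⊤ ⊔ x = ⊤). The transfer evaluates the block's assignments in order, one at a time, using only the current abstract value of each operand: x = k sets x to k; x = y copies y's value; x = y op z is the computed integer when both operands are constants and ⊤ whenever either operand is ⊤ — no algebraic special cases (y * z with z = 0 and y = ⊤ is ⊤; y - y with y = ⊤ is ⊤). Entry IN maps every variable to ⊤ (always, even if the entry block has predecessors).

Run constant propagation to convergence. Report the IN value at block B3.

Answer: {a: ⊤, b: ⊤, c: ⊤, d: ⊤, e: ⊤, f: 6}

Derivation:
Per-block solution:
  B0: | IN=(all ⊤) | OUT={b:0, e:-1; rest ⊤}
  B1: | IN=(all ⊤) | OUT={f:6; rest ⊤}
  B2: | IN={f:6; rest ⊤} | OUT={f:6; rest ⊤}
  B3: | IN={f:6; rest ⊤} | OUT={f:6; rest ⊤}
  B4: | IN={f:6; rest ⊤} | OUT={f:6; rest ⊤}
  B5: | IN={f:6; rest ⊤} | OUT={f:6; rest ⊤}
  B6: | IN={f:6; rest ⊤} | OUT={f:6; rest ⊤}
  B7: | IN={f:6; rest ⊤} | OUT={a:-1, f:6; rest ⊤}
  B8: | IN={a:-1, f:6; rest ⊤} | OUT={f:6; rest ⊤}

Merge at B3: IN[B3] = OUT[B2] = {a: ⊤, b: ⊤, c: ⊤, d: ⊤, e: ⊤, f: 6}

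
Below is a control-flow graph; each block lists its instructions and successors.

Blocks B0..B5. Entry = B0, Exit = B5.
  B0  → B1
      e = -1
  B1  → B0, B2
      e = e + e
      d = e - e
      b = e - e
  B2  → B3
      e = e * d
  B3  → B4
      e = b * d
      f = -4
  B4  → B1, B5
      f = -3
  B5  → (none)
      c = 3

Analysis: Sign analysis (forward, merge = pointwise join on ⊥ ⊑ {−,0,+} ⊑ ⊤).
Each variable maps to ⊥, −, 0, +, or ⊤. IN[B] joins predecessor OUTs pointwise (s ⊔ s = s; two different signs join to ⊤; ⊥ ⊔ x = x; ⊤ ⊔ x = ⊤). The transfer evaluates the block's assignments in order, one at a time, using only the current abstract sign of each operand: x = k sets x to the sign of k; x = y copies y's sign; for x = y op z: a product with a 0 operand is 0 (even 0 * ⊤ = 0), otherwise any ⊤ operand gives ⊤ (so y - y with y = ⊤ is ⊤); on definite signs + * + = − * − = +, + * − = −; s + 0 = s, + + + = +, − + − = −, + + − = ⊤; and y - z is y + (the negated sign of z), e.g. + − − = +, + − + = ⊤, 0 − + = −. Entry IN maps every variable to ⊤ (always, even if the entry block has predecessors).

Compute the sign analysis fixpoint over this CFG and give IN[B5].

Per-block solution:
  B0: | IN=(all ⊤) | OUT={e:-; rest ⊤}
  B1: | IN=(all ⊤) | OUT=(all ⊤)
  B2: | IN=(all ⊤) | OUT=(all ⊤)
  B3: | IN=(all ⊤) | OUT={f:-; rest ⊤}
  B4: | IN={f:-; rest ⊤} | OUT={f:-; rest ⊤}
  B5: | IN={f:-; rest ⊤} | OUT={c:+, f:-; rest ⊤}

Merge at B5: IN[B5] = OUT[B4] = {a: ⊤, b: ⊤, c: ⊤, d: ⊤, e: ⊤, f: -}

Answer: {a: ⊤, b: ⊤, c: ⊤, d: ⊤, e: ⊤, f: -}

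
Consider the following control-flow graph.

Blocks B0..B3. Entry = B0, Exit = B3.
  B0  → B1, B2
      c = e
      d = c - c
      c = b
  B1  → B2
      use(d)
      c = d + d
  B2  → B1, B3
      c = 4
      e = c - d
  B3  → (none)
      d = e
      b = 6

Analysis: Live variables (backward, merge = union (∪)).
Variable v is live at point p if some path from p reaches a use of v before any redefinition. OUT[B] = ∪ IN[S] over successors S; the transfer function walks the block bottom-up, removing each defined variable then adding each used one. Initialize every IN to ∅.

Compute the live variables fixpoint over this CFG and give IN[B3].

Fixpoint table:
  B0:   IN={b, e}   OUT={d}
  B1:   IN={d}   OUT={d}
  B2:   IN={d}   OUT={d, e}
  B3:   IN={e}   OUT={}

B3 is the boundary node: OUT[B3] = {}
Applying B3's transfer function to that OUT value gives IN[B3] (row B3 above).

Answer: {e}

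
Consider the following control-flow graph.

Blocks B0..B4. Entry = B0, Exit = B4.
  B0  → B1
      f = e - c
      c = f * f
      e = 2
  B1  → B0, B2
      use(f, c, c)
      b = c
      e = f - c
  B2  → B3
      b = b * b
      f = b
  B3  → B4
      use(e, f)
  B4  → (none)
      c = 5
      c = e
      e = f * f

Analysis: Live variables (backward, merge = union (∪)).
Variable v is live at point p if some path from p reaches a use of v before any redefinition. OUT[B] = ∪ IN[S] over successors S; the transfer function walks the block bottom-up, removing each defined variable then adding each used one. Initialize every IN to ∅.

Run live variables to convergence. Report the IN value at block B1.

Answer: {c, f}

Trace:
Per-block solution:
  B0:  IN={c, e}  OUT={c, f}
  B1:  IN={c, f}  OUT={b, c, e}
  B2:  IN={b, e}  OUT={e, f}
  B3:  IN={e, f}  OUT={e, f}
  B4:  IN={e, f}  OUT={}

Merge at B1: OUT[B1] = IN[B0] ⊔ IN[B2] = {b, c, e}
Applying B1's transfer function to that OUT value gives IN[B1] (row B1 above).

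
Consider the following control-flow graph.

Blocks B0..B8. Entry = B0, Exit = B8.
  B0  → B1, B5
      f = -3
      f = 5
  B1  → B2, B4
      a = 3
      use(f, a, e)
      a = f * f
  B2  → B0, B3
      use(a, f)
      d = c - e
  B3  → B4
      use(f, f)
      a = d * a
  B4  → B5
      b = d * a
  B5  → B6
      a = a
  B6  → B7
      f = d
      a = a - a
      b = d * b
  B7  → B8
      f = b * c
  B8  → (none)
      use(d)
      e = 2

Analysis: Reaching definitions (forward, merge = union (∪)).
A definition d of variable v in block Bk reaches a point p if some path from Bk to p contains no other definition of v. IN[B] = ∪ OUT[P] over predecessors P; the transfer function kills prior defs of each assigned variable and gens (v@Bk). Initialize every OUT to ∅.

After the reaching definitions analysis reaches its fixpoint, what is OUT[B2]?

Answer: {a@B1, d@B2, f@B0}

Working:
Per-block solution:
  B0:  IN={a@B1, d@B2, f@B0}  OUT={a@B1, d@B2, f@B0}
  B1:  IN={a@B1, d@B2, f@B0}  OUT={a@B1, d@B2, f@B0}
  B2:  IN={a@B1, d@B2, f@B0}  OUT={a@B1, d@B2, f@B0}
  B3:  IN={a@B1, d@B2, f@B0}  OUT={a@B3, d@B2, f@B0}
  B4:  IN={a@B1, a@B3, d@B2, f@B0}  OUT={a@B1, a@B3, b@B4, d@B2, f@B0}
  B5:  IN={a@B1, a@B3, b@B4, d@B2, f@B0}  OUT={a@B5, b@B4, d@B2, f@B0}
  B6:  IN={a@B5, b@B4, d@B2, f@B0}  OUT={a@B6, b@B6, d@B2, f@B6}
  B7:  IN={a@B6, b@B6, d@B2, f@B6}  OUT={a@B6, b@B6, d@B2, f@B7}
  B8:  IN={a@B6, b@B6, d@B2, f@B7}  OUT={a@B6, b@B6, d@B2, e@B8, f@B7}

Merge at B2: IN[B2] = OUT[B1] = {a@B1, d@B2, f@B0}
Applying B2's transfer function to that IN value gives OUT[B2] (row B2 above).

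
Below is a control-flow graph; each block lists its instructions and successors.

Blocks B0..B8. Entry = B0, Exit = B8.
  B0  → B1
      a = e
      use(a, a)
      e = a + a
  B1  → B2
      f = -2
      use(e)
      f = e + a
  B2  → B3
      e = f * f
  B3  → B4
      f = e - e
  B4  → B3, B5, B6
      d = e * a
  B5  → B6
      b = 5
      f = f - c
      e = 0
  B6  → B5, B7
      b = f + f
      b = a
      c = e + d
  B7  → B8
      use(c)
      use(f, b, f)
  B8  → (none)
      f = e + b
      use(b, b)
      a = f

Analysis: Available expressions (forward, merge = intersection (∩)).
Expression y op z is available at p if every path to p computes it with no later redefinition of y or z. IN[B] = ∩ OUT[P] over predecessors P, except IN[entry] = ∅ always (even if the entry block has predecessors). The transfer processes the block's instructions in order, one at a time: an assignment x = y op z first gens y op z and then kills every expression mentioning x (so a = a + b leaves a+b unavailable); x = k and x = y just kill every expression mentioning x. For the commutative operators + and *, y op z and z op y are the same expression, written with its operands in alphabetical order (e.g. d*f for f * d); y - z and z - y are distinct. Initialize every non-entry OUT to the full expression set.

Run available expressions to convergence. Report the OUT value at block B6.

Answer: {a+a, d+e, f+f}

Working:
Per-block solution:
  B0:  IN={}  OUT={a+a}
  B1:  IN={a+a}  OUT={a+a, a+e}
  B2:  IN={a+a, a+e}  OUT={a+a, f*f}
  B3:  IN={a+a}  OUT={a+a, e-e}
  B4:  IN={a+a, e-e}  OUT={a*e, a+a, e-e}
  B5:  IN={a+a}  OUT={a+a}
  B6:  IN={a+a}  OUT={a+a, d+e, f+f}
  B7:  IN={a+a, d+e, f+f}  OUT={a+a, d+e, f+f}
  B8:  IN={a+a, d+e, f+f}  OUT={b+e, d+e}

Merge at B6: IN[B6] = OUT[B4] ∩ OUT[B5] = {a+a}
Applying B6's transfer function to that IN value gives OUT[B6] (row B6 above).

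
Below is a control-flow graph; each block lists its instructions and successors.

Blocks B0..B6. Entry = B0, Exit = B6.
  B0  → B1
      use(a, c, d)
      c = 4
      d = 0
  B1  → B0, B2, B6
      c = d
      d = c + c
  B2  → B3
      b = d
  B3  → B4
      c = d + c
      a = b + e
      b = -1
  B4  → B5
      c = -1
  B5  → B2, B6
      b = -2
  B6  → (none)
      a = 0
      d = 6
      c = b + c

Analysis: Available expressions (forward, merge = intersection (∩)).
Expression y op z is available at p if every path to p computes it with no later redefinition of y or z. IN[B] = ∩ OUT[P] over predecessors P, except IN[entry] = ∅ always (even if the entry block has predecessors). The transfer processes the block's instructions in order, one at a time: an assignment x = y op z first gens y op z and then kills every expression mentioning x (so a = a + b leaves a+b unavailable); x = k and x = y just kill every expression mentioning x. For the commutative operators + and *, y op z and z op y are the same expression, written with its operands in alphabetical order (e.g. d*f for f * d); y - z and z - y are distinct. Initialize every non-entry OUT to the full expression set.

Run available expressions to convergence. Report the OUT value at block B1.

Fixpoint table:
  B0: | IN={} | OUT={}
  B1: | IN={} | OUT={c+c}
  B2: | IN={} | OUT={}
  B3: | IN={} | OUT={}
  B4: | IN={} | OUT={}
  B5: | IN={} | OUT={}
  B6: | IN={} | OUT={}

Merge at B1: IN[B1] = OUT[B0] = {}
Applying B1's transfer function to that IN value gives OUT[B1] (row B1 above).

Answer: {c+c}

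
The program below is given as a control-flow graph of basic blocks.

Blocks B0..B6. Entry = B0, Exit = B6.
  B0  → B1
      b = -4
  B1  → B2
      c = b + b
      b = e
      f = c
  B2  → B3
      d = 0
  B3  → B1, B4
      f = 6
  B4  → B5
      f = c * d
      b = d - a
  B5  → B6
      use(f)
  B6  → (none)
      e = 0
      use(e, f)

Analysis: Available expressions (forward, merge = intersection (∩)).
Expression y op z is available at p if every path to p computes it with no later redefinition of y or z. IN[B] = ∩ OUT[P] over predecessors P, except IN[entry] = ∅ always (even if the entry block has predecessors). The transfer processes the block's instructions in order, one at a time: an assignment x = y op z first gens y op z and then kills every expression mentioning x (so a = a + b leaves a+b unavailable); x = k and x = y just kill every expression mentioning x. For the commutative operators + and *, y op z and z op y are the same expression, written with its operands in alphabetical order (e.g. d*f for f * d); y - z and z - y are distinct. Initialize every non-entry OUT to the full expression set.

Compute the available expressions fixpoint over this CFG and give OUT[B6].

Answer: {c*d, d-a}

Derivation:
Fixpoint table:
  B0: | IN={} | OUT={}
  B1: | IN={} | OUT={}
  B2: | IN={} | OUT={}
  B3: | IN={} | OUT={}
  B4: | IN={} | OUT={c*d, d-a}
  B5: | IN={c*d, d-a} | OUT={c*d, d-a}
  B6: | IN={c*d, d-a} | OUT={c*d, d-a}

Merge at B6: IN[B6] = OUT[B5] = {c*d, d-a}
Applying B6's transfer function to that IN value gives OUT[B6] (row B6 above).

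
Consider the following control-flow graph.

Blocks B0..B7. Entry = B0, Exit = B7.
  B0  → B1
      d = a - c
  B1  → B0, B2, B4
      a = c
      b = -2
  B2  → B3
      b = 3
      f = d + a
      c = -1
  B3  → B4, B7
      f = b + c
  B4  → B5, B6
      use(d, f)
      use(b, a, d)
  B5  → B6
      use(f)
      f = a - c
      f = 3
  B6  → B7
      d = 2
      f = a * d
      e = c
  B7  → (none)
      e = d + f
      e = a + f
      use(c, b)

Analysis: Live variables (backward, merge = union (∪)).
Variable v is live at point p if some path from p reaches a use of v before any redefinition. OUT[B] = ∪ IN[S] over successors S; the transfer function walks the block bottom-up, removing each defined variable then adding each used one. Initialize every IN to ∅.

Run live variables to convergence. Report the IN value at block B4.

Fixpoint table:
  B0:  IN={a, c, f}  OUT={c, d, f}
  B1:  IN={c, d, f}  OUT={a, b, c, d, f}
  B2:  IN={a, d}  OUT={a, b, c, d}
  B3:  IN={a, b, c, d}  OUT={a, b, c, d, f}
  B4:  IN={a, b, c, d, f}  OUT={a, b, c, f}
  B5:  IN={a, b, c, f}  OUT={a, b, c}
  B6:  IN={a, b, c}  OUT={a, b, c, d, f}
  B7:  IN={a, b, c, d, f}  OUT={}

Merge at B4: OUT[B4] = IN[B5] ⊔ IN[B6] = {a, b, c, f}
Applying B4's transfer function to that OUT value gives IN[B4] (row B4 above).

Answer: {a, b, c, d, f}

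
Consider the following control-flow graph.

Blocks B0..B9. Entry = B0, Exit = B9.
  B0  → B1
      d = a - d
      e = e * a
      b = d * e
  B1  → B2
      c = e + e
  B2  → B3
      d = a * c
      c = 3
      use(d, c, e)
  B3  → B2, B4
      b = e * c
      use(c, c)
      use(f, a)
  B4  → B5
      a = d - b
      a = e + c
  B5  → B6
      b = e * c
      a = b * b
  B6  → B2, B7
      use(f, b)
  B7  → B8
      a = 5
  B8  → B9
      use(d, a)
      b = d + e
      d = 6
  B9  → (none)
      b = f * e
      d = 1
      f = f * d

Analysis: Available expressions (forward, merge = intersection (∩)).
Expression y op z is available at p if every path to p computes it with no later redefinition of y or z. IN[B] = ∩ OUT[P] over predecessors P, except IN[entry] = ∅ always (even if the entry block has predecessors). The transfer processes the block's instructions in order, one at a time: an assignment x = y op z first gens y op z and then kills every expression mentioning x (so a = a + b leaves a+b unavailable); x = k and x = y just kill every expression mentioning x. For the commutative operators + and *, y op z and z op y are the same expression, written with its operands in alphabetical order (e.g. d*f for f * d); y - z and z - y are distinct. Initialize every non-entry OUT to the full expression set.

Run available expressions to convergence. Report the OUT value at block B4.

Answer: {c*e, c+e, d-b, e+e}

Working:
Converged values:
  B0:  IN={}  OUT={d*e}
  B1:  IN={d*e}  OUT={d*e, e+e}
  B2:  IN={e+e}  OUT={e+e}
  B3:  IN={e+e}  OUT={c*e, e+e}
  B4:  IN={c*e, e+e}  OUT={c*e, c+e, d-b, e+e}
  B5:  IN={c*e, c+e, d-b, e+e}  OUT={b*b, c*e, c+e, e+e}
  B6:  IN={b*b, c*e, c+e, e+e}  OUT={b*b, c*e, c+e, e+e}
  B7:  IN={b*b, c*e, c+e, e+e}  OUT={b*b, c*e, c+e, e+e}
  B8:  IN={b*b, c*e, c+e, e+e}  OUT={c*e, c+e, e+e}
  B9:  IN={c*e, c+e, e+e}  OUT={c*e, c+e, e+e}

Merge at B4: IN[B4] = OUT[B3] = {c*e, e+e}
Applying B4's transfer function to that IN value gives OUT[B4] (row B4 above).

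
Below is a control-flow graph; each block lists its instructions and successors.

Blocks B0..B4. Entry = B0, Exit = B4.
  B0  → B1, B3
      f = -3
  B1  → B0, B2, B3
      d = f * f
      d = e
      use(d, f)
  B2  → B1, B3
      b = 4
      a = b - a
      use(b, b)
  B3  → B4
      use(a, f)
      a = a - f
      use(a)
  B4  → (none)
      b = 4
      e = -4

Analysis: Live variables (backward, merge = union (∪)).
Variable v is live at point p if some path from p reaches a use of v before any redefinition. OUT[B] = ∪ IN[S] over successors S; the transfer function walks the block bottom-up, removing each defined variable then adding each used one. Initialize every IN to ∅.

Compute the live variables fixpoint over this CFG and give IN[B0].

Answer: {a, e}

Working:
Per-block solution:
  B0:   IN={a, e}   OUT={a, e, f}
  B1:   IN={a, e, f}   OUT={a, e, f}
  B2:   IN={a, e, f}   OUT={a, e, f}
  B3:   IN={a, f}   OUT={}
  B4:   IN={}   OUT={}

Merge at B0: OUT[B0] = IN[B1] ⊔ IN[B3] = {a, e, f}
Applying B0's transfer function to that OUT value gives IN[B0] (row B0 above).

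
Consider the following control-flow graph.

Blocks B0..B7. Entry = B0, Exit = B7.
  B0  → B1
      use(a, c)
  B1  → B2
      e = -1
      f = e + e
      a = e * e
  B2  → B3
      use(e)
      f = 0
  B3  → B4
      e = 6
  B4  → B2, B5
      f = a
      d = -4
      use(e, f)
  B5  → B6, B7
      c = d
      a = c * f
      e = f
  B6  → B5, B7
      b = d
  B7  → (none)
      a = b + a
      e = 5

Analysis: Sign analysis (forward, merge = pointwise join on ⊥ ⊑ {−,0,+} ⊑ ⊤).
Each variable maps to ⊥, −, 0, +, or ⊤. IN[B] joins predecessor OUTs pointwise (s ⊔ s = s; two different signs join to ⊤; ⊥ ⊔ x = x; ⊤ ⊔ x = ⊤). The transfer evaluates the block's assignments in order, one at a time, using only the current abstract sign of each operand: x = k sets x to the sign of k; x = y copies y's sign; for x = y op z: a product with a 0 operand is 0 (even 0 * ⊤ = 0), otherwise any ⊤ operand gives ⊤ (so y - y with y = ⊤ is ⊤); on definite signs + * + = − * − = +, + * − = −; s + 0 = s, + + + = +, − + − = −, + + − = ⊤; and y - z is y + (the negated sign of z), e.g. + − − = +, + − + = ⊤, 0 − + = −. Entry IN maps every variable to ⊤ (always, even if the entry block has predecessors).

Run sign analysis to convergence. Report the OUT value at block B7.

Converged values:
  B0:  IN=(all ⊤)  OUT=(all ⊤)
  B1:  IN=(all ⊤)  OUT={a:+, e:-, f:-; rest ⊤}
  B2:  IN={a:+; rest ⊤}  OUT={a:+, f:0; rest ⊤}
  B3:  IN={a:+, f:0; rest ⊤}  OUT={a:+, e:+, f:0; rest ⊤}
  B4:  IN={a:+, e:+, f:0; rest ⊤}  OUT={a:+, d:-, e:+, f:+; rest ⊤}
  B5:  IN={d:-, e:+, f:+; rest ⊤}  OUT={a:-, c:-, d:-, e:+, f:+; rest ⊤}
  B6:  IN={a:-, c:-, d:-, e:+, f:+; rest ⊤}  OUT={a:-, b:-, c:-, d:-, e:+, f:+; rest ⊤}
  B7:  IN={a:-, c:-, d:-, e:+, f:+; rest ⊤}  OUT={c:-, d:-, e:+, f:+; rest ⊤}

Merge at B7: IN[B7] = OUT[B5] ⊔ OUT[B6] = {a: -, b: ⊤, c: -, d: -, e: +, f: +}
Applying B7's transfer function to that IN value gives OUT[B7] (row B7 above).

Answer: {a: ⊤, b: ⊤, c: -, d: -, e: +, f: +}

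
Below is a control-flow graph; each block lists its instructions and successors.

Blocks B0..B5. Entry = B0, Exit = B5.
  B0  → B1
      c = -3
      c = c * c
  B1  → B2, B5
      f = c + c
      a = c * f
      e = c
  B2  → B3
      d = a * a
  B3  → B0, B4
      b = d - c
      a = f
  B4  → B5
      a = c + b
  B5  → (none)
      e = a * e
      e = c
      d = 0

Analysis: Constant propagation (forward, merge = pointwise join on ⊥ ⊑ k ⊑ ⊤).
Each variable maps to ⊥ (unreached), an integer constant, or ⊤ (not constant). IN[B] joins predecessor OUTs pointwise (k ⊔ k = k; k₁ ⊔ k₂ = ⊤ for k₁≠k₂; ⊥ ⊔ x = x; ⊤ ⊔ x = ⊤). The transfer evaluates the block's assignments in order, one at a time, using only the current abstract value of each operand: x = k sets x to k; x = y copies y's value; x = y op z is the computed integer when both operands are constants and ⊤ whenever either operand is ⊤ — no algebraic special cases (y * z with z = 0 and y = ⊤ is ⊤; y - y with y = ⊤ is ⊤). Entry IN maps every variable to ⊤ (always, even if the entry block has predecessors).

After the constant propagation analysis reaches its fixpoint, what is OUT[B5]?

Answer: {a: ⊤, b: ⊤, c: 9, d: 0, e: 9, f: 18}

Trace:
Converged values:
  B0:   IN=(all ⊤)   OUT={c:9; rest ⊤}
  B1:   IN={c:9; rest ⊤}   OUT={a:162, c:9, e:9, f:18; rest ⊤}
  B2:   IN={a:162, c:9, e:9, f:18; rest ⊤}   OUT={a:162, c:9, d:26244, e:9, f:18; rest ⊤}
  B3:   IN={a:162, c:9, d:26244, e:9, f:18; rest ⊤}   OUT={a:18, b:26235, c:9, d:26244, e:9, f:18; rest ⊤}
  B4:   IN={a:18, b:26235, c:9, d:26244, e:9, f:18; rest ⊤}   OUT={a:26244, b:26235, c:9, d:26244, e:9, f:18; rest ⊤}
  B5:   IN={c:9, e:9, f:18; rest ⊤}   OUT={c:9, d:0, e:9, f:18; rest ⊤}

Merge at B5: IN[B5] = OUT[B1] ⊔ OUT[B4] = {a: ⊤, b: ⊤, c: 9, d: ⊤, e: 9, f: 18}
Applying B5's transfer function to that IN value gives OUT[B5] (row B5 above).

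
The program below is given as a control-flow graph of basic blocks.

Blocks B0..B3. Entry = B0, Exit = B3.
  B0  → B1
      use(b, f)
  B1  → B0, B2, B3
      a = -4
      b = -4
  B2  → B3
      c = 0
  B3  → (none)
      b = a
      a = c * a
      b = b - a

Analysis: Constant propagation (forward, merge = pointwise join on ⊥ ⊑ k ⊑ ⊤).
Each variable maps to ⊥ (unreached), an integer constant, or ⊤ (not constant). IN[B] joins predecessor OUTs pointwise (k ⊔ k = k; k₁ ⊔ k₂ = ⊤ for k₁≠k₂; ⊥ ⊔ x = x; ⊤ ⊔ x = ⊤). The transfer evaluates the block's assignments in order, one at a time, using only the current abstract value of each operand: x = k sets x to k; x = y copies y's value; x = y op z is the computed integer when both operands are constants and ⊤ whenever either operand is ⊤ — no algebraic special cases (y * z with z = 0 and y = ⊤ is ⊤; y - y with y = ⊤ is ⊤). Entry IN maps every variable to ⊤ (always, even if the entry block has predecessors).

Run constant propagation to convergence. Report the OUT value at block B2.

Answer: {a: -4, b: -4, c: 0, d: ⊤, e: ⊤, f: ⊤}

Trace:
Fixpoint table:
  B0:   IN=(all ⊤)   OUT=(all ⊤)
  B1:   IN=(all ⊤)   OUT={a:-4, b:-4; rest ⊤}
  B2:   IN={a:-4, b:-4; rest ⊤}   OUT={a:-4, b:-4, c:0; rest ⊤}
  B3:   IN={a:-4, b:-4; rest ⊤}   OUT=(all ⊤)

Merge at B2: IN[B2] = OUT[B1] = {a: -4, b: -4, c: ⊤, d: ⊤, e: ⊤, f: ⊤}
Applying B2's transfer function to that IN value gives OUT[B2] (row B2 above).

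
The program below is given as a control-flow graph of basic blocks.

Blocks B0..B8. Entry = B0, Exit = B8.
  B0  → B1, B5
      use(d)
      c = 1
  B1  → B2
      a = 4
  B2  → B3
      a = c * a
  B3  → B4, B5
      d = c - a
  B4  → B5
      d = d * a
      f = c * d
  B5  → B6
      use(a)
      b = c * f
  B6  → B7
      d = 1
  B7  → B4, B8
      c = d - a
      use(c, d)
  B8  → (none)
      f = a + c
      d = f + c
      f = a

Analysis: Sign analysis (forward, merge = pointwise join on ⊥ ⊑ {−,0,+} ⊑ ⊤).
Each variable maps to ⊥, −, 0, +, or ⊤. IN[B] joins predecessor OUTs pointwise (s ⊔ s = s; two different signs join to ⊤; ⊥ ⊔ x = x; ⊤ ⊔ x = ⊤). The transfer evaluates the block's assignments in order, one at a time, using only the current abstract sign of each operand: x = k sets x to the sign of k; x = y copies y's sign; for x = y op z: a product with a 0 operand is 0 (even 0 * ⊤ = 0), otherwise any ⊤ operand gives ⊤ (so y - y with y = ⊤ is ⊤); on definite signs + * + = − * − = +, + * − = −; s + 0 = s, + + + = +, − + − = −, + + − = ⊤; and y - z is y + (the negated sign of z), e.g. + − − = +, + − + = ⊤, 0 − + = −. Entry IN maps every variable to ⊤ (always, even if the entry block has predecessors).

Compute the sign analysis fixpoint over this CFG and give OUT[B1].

Answer: {a: +, b: ⊤, c: +, d: ⊤, e: ⊤, f: ⊤}

Working:
Per-block solution:
  B0:   IN=(all ⊤)   OUT={c:+; rest ⊤}
  B1:   IN={c:+; rest ⊤}   OUT={a:+, c:+; rest ⊤}
  B2:   IN={a:+, c:+; rest ⊤}   OUT={a:+, c:+; rest ⊤}
  B3:   IN={a:+, c:+; rest ⊤}   OUT={a:+, c:+; rest ⊤}
  B4:   IN=(all ⊤)   OUT=(all ⊤)
  B5:   IN=(all ⊤)   OUT=(all ⊤)
  B6:   IN=(all ⊤)   OUT={d:+; rest ⊤}
  B7:   IN={d:+; rest ⊤}   OUT={d:+; rest ⊤}
  B8:   IN={d:+; rest ⊤}   OUT=(all ⊤)

Merge at B1: IN[B1] = OUT[B0] = {a: ⊤, b: ⊤, c: +, d: ⊤, e: ⊤, f: ⊤}
Applying B1's transfer function to that IN value gives OUT[B1] (row B1 above).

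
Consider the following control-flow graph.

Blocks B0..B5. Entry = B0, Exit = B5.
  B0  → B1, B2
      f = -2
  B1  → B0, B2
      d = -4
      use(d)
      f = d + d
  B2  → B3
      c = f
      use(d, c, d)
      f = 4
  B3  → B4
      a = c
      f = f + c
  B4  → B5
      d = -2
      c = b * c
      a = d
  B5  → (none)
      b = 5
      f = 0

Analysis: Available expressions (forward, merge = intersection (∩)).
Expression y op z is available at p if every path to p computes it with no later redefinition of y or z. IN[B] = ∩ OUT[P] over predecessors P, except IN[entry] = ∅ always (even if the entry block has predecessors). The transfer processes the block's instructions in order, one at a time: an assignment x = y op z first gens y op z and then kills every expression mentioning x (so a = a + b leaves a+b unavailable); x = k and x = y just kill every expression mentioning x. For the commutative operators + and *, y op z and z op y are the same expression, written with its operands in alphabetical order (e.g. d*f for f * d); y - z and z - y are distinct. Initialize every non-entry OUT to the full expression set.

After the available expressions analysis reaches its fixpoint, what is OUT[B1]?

Answer: {d+d}

Derivation:
Per-block solution:
  B0:   IN={}   OUT={}
  B1:   IN={}   OUT={d+d}
  B2:   IN={}   OUT={}
  B3:   IN={}   OUT={}
  B4:   IN={}   OUT={}
  B5:   IN={}   OUT={}

Merge at B1: IN[B1] = OUT[B0] = {}
Applying B1's transfer function to that IN value gives OUT[B1] (row B1 above).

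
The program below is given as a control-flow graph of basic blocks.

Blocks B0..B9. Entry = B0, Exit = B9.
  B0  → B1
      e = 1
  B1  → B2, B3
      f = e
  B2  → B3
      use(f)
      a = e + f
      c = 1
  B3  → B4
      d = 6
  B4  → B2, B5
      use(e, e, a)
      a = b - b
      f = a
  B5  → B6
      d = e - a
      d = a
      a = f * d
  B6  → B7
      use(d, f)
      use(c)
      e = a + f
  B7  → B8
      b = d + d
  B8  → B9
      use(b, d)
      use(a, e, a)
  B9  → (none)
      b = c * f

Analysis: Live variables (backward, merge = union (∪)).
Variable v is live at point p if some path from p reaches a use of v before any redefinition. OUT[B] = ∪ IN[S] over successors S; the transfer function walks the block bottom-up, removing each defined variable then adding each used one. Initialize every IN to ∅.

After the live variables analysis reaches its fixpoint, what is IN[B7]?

Fixpoint table:
  B0:  IN={a, b, c}  OUT={a, b, c, e}
  B1:  IN={a, b, c, e}  OUT={a, b, c, e, f}
  B2:  IN={b, e, f}  OUT={a, b, c, e}
  B3:  IN={a, b, c, e}  OUT={a, b, c, e}
  B4:  IN={a, b, c, e}  OUT={a, b, c, e, f}
  B5:  IN={a, c, e, f}  OUT={a, c, d, f}
  B6:  IN={a, c, d, f}  OUT={a, c, d, e, f}
  B7:  IN={a, c, d, e, f}  OUT={a, b, c, d, e, f}
  B8:  IN={a, b, c, d, e, f}  OUT={c, f}
  B9:  IN={c, f}  OUT={}

Merge at B7: OUT[B7] = IN[B8] = {a, b, c, d, e, f}
Applying B7's transfer function to that OUT value gives IN[B7] (row B7 above).

Answer: {a, c, d, e, f}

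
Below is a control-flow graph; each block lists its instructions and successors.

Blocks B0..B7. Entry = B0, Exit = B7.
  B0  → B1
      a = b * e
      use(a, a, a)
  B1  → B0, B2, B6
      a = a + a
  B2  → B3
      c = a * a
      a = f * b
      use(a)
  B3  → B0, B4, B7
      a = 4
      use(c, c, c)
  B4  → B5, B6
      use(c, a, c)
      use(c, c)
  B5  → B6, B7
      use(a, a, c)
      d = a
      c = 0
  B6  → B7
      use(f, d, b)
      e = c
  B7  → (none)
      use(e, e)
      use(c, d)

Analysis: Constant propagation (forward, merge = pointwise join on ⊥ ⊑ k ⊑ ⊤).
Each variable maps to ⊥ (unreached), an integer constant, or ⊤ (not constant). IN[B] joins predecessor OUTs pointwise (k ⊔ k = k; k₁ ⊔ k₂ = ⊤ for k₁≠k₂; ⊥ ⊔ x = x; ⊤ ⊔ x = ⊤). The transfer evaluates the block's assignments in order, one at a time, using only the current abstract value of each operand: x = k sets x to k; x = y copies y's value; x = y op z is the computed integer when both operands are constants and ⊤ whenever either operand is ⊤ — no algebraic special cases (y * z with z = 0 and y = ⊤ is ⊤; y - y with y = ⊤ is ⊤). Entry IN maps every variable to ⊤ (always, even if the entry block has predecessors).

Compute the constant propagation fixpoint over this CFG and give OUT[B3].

Fixpoint table:
  B0:   IN=(all ⊤)   OUT=(all ⊤)
  B1:   IN=(all ⊤)   OUT=(all ⊤)
  B2:   IN=(all ⊤)   OUT=(all ⊤)
  B3:   IN=(all ⊤)   OUT={a:4; rest ⊤}
  B4:   IN={a:4; rest ⊤}   OUT={a:4; rest ⊤}
  B5:   IN={a:4; rest ⊤}   OUT={a:4, c:0, d:4; rest ⊤}
  B6:   IN=(all ⊤)   OUT=(all ⊤)
  B7:   IN=(all ⊤)   OUT=(all ⊤)

Merge at B3: IN[B3] = OUT[B2] = {a: ⊤, b: ⊤, c: ⊤, d: ⊤, e: ⊤, f: ⊤}
Applying B3's transfer function to that IN value gives OUT[B3] (row B3 above).

Answer: {a: 4, b: ⊤, c: ⊤, d: ⊤, e: ⊤, f: ⊤}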